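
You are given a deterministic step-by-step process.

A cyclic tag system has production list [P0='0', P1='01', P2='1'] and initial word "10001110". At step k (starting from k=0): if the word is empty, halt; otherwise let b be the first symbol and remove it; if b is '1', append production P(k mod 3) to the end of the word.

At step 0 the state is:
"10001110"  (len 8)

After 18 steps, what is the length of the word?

t=0: "10001110"  (len 8)
t=1: "00011100"  (len 8)
t=2: "0011100"  (len 7)
t=3: "011100"  (len 6)
t=4: "11100"  (len 5)
t=5: "110001"  (len 6)
t=6: "100011"  (len 6)
t=7: "000110"  (len 6)
t=8: "00110"  (len 5)
t=9: "0110"  (len 4)
t=10: "110"  (len 3)
t=11: "1001"  (len 4)
t=12: "0011"  (len 4)
t=13: "011"  (len 3)
t=14: "11"  (len 2)
t=15: "11"  (len 2)
t=16: "10"  (len 2)
t=17: "001"  (len 3)
t=18: "01"  (len 2)

2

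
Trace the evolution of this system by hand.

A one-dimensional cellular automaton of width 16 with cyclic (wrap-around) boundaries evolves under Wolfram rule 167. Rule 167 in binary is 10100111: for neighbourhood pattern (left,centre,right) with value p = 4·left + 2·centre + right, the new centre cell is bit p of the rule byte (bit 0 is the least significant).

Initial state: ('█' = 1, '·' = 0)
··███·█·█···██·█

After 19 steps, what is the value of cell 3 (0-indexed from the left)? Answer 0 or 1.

1

0) ··███·█·█···██·█
1) ·█·█·████·██··██
2) █████·██·█···█··
3) ·███·█··██·███·█
4) █·█·██·█··█·█·██
5) ·███··██·█████·█
6) █·█··█··█·███·██
7) ·██·██·███·█·█·█
8) █··█··█·█·██████
9) ··██·█████·█████
10) ·█··█·███·█·███·
11) ██·███·█·███·█··
12) ··█·█·███·█·██·█
13) ·█████·█·███··██
14) █·███·███·█··█··
15) ██·█·█·█·██·██·█
16) █·███████··█··█·
17) ██·█████··██·███
18) █·█·███··█··█·██
19) ·███·█··██·███·█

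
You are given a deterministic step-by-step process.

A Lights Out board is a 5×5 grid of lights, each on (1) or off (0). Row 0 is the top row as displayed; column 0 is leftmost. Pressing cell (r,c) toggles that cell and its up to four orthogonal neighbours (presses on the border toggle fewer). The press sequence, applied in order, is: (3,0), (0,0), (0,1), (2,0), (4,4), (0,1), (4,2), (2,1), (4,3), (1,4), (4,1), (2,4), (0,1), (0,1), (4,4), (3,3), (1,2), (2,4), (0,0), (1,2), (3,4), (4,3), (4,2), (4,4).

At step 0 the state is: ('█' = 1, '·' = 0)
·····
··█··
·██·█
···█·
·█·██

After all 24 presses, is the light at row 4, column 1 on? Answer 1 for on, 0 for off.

step 0: ·····
··█··
·██·█
···█·
·█·██
step 1: ·····
··█··
███·█
██·█·
██·██
step 2: ██···
█·█··
███·█
██·█·
██·██
step 3: ··█··
███··
███·█
██·█·
██·██
step 4: ··█··
·██··
··█·█
·█·█·
██·██
step 5: ··█··
·██··
··█·█
·█·██
██···
step 6: ██···
··█··
··█·█
·█·██
██···
step 7: ██···
··█··
··█·█
·████
█·██·
step 8: ██···
·██··
██··█
··███
█·██·
step 9: ██···
·██··
██··█
··█·█
█···█
step 10: ██··█
·████
██···
··█·█
█···█
step 11: ██··█
·████
██···
·██·█
·██·█
step 12: ██··█
·███·
██·██
·██··
·██·█
step 13: ··█·█
··██·
██·██
·██··
·██·█
step 14: ██··█
·███·
██·██
·██··
·██·█
step 15: ██··█
·███·
██·██
·██·█
·███·
step 16: ██··█
·███·
██··█
·█·█·
·██··
step 17: ███·█
·····
███·█
·█·█·
·██··
step 18: ███·█
····█
████·
·█·██
·██··
step 19: ··█·█
█···█
████·
·█·██
·██··
step 20: ····█
█████
██·█·
·█·██
·██··
step 21: ····█
█████
██·██
·█···
·██·█
step 22: ····█
█████
██·██
·█·█·
·█·█·
step 23: ····█
█████
██·██
·███·
··█··
step 24: ····█
█████
██·██
·████
··███

0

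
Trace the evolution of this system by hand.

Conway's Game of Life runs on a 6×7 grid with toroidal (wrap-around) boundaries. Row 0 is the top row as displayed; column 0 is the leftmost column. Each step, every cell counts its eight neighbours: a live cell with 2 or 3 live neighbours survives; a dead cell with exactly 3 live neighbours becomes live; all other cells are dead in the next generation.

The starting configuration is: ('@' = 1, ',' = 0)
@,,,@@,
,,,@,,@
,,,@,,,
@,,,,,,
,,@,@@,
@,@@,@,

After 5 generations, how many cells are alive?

0) @,,,@@,
,,,@,,@
,,,@,,,
@,,,,,,
,,@,@@,
@,@@,@,
1) @@@,,@,
,,,@,@@
,,,,,,,
,,,@@,,
,,@,@@,
,,@,,,,
2) @@@@@@,
@@@,@@@
,,,@,@,
,,,@@@,
,,@,@@,
,,@,@@@
3) ,,,,,,,
,,,,,,,
@@,,,,,
,,@,,,@
,,@,,,,
@,,,,,,
4) ,,,,,,,
,,,,,,,
@@,,,,,
@,@,,,,
,@,,,,,
,,,,,,,
5) ,,,,,,,
,,,,,,,
@@,,,,,
@,@,,,,
,@,,,,,
,,,,,,,

5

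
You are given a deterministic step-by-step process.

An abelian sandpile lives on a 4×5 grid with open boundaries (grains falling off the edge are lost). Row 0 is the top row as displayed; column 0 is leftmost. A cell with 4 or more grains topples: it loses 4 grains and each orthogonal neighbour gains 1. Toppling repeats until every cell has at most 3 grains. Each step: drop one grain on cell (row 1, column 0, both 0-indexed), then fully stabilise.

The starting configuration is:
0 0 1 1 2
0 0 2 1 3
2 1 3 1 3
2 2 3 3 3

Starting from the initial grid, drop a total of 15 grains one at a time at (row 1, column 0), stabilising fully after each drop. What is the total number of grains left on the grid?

41

k=0  0 0 1 1 2
0 0 2 1 3
2 1 3 1 3
2 2 3 3 3
k=1  0 0 1 1 2
1 0 2 1 3
2 1 3 1 3
2 2 3 3 3
k=2  0 0 1 1 2
2 0 2 1 3
2 1 3 1 3
2 2 3 3 3
k=3  0 0 1 1 2
3 0 2 1 3
2 1 3 1 3
2 2 3 3 3
k=4  1 0 1 1 2
0 1 2 1 3
3 1 3 1 3
2 2 3 3 3
k=5  1 0 1 1 2
1 1 2 1 3
3 1 3 1 3
2 2 3 3 3
k=6  1 0 1 1 2
2 1 2 1 3
3 1 3 1 3
2 2 3 3 3
k=7  1 0 1 1 2
3 1 2 1 3
3 1 3 1 3
2 2 3 3 3
k=8  2 0 1 1 2
1 2 2 1 3
0 2 3 1 3
3 2 3 3 3
k=9  2 0 1 1 2
2 2 2 1 3
0 2 3 1 3
3 2 3 3 3
k=10  2 0 1 1 2
3 2 2 1 3
0 2 3 1 3
3 2 3 3 3
k=11  3 0 1 1 2
0 3 2 1 3
1 2 3 1 3
3 2 3 3 3
k=12  3 0 1 1 2
1 3 2 1 3
1 2 3 1 3
3 2 3 3 3
k=13  3 0 1 1 2
2 3 2 1 3
1 2 3 1 3
3 2 3 3 3
k=14  3 0 1 1 2
3 3 2 1 3
1 2 3 1 3
3 2 3 3 3
k=15  0 2 1 1 2
2 0 3 1 3
2 3 3 1 3
3 2 3 3 3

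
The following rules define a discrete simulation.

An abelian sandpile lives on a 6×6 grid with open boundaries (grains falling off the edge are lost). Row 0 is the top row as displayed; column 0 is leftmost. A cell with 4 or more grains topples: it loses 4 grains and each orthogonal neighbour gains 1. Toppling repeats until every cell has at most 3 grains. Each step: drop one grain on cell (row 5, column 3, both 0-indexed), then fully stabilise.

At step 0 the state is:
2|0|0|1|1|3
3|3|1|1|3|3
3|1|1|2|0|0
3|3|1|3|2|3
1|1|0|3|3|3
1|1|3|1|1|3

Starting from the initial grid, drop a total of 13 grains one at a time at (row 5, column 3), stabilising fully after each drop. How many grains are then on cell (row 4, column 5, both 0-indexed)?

0) 2|0|0|1|1|3
3|3|1|1|3|3
3|1|1|2|0|0
3|3|1|3|2|3
1|1|0|3|3|3
1|1|3|1|1|3
1) 2|0|0|1|1|3
3|3|1|1|3|3
3|1|1|2|0|0
3|3|1|3|2|3
1|1|0|3|3|3
1|1|3|2|1|3
2) 2|0|0|1|1|3
3|3|1|1|3|3
3|1|1|2|0|0
3|3|1|3|2|3
1|1|0|3|3|3
1|1|3|3|1|3
3) 2|0|0|1|1|3
3|3|1|1|3|3
3|1|1|3|1|1
3|3|2|1|1|1
1|1|2|2|3|2
1|2|0|3|0|1
4) 2|0|0|1|1|3
3|3|1|1|3|3
3|1|1|3|1|1
3|3|2|1|1|1
1|1|2|3|3|2
1|2|1|0|1|1
5) 2|0|0|1|1|3
3|3|1|1|3|3
3|1|1|3|1|1
3|3|2|1|1|1
1|1|2|3|3|2
1|2|1|1|1|1
6) 2|0|0|1|1|3
3|3|1|1|3|3
3|1|1|3|1|1
3|3|2|1|1|1
1|1|2|3|3|2
1|2|1|2|1|1
7) 2|0|0|1|1|3
3|3|1|1|3|3
3|1|1|3|1|1
3|3|2|1|1|1
1|1|2|3|3|2
1|2|1|3|1|1
8) 2|0|0|1|1|3
3|3|1|1|3|3
3|1|1|3|1|1
3|3|2|2|2|1
1|1|3|1|0|3
1|2|2|1|3|1
9) 2|0|0|1|1|3
3|3|1|1|3|3
3|1|1|3|1|1
3|3|2|2|2|1
1|1|3|1|0|3
1|2|2|2|3|1
10) 2|0|0|1|1|3
3|3|1|1|3|3
3|1|1|3|1|1
3|3|2|2|2|1
1|1|3|1|0|3
1|2|2|3|3|1
11) 2|0|0|1|1|3
3|3|1|1|3|3
3|1|1|3|1|1
3|3|2|2|2|1
1|1|3|2|1|3
1|2|3|1|0|2
12) 2|0|0|1|1|3
3|3|1|1|3|3
3|1|1|3|1|1
3|3|2|2|2|1
1|1|3|2|1|3
1|2|3|2|0|2
13) 2|0|0|1|1|3
3|3|1|1|3|3
3|1|1|3|1|1
3|3|2|2|2|1
1|1|3|2|1|3
1|2|3|3|0|2

3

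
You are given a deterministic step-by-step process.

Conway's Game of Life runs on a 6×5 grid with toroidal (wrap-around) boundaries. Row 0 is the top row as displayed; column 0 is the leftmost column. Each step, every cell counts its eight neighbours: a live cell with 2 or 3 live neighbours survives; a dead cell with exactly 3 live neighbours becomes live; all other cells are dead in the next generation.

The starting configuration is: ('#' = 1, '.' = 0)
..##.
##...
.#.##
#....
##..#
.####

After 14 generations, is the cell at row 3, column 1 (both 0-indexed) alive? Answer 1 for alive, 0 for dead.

1

k=0  ..##.
##...
.#.##
#....
##..#
.####
k=1  .....
##...
.##.#
..##.
.....
.....
k=2  .....
###..
....#
.###.
.....
.....
k=3  .#...
##...
....#
..##.
..#..
.....
k=4  ##...
##...
#####
..##.
..##.
.....
k=5  ##...
...#.
.....
#....
..##.
.##..
k=6  ##...
.....
.....
.....
..##.
#..#.
k=7  ##..#
.....
.....
.....
..###
#..#.
k=8  ##..#
#....
.....
...#.
..###
.....
k=9  ##..#
##..#
.....
..###
..###
.##..
k=10  ...##
.#..#
.##..
..#.#
#...#
.....
k=11  #..##
.#..#
.##..
..#.#
#..##
#..#.
k=12  .###.
.#..#
.##..
..#.#
###..
.##..
k=13  ...#.
.....
.##..
.....
#....
.....
k=14  .....
..#..
.....
.#...
.....
.....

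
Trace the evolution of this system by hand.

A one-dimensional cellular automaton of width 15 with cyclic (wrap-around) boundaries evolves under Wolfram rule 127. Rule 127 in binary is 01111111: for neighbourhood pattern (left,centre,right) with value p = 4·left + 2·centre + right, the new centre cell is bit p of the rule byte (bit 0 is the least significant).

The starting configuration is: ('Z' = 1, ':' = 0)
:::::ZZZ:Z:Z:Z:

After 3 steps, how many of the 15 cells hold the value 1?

t=0: :::::ZZZ:Z:Z:Z:
t=1: ZZZZZZ:ZZZZZZZZ
t=2: :::::ZZZ:::::::
t=3: ZZZZZZ:ZZZZZZZZ

14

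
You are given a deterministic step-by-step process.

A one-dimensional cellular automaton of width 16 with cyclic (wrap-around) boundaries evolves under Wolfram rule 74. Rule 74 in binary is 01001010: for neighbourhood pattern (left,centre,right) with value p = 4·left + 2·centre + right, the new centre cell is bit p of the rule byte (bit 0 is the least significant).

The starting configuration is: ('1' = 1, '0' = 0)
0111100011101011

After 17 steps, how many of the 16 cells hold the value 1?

7

t=0: 0111100011101011
t=1: 0100100110100011
t=2: 0001001110000111
t=3: 0010011010001101
t=4: 0100111000011100
t=5: 1001101000110100
t=6: 0011100001110001
t=7: 0110100011010010
t=8: 1110000111000100
t=9: 1010001101001001
t=10: 1000011100010011
t=11: 1000110100100110
t=12: 0001110001001110
t=13: 0011010010011010
t=14: 0111000100111000
t=15: 1101001001101000
t=16: 1100010011100001
t=17: 0100100110100011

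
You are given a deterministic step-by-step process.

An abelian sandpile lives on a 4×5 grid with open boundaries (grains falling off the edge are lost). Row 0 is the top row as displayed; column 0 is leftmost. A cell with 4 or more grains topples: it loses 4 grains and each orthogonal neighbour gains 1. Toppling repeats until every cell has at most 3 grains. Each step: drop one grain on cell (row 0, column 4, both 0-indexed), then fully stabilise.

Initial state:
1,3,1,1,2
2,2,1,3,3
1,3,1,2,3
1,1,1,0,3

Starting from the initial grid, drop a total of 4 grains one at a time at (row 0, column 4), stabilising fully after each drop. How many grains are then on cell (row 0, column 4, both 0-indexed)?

3

0) 1,3,1,1,2
2,2,1,3,3
1,3,1,2,3
1,1,1,0,3
1) 1,3,1,1,3
2,2,1,3,3
1,3,1,2,3
1,1,1,0,3
2) 1,3,1,3,1
2,2,2,1,2
1,3,2,0,2
1,1,1,2,0
3) 1,3,1,3,2
2,2,2,1,2
1,3,2,0,2
1,1,1,2,0
4) 1,3,1,3,3
2,2,2,1,2
1,3,2,0,2
1,1,1,2,0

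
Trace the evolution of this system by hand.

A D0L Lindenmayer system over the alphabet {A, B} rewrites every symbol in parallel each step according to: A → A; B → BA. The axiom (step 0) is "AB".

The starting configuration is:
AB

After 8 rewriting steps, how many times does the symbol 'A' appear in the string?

9

gen 0: AB
gen 1: ABA
gen 2: ABAA
gen 3: ABAAA
gen 4: ABAAAA
gen 5: ABAAAAA
gen 6: ABAAAAAA
gen 7: ABAAAAAAA
gen 8: ABAAAAAAAA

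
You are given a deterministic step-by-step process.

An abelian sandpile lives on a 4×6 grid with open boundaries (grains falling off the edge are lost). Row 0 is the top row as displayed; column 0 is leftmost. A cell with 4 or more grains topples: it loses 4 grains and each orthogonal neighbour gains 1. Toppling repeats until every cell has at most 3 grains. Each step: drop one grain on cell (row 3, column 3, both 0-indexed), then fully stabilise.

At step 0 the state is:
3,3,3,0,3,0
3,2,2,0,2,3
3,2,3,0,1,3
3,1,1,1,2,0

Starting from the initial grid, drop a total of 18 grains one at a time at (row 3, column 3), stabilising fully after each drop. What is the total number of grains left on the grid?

step 0: 3,3,3,0,3,0
3,2,2,0,2,3
3,2,3,0,1,3
3,1,1,1,2,0
step 1: 3,3,3,0,3,0
3,2,2,0,2,3
3,2,3,0,1,3
3,1,1,2,2,0
step 2: 3,3,3,0,3,0
3,2,2,0,2,3
3,2,3,0,1,3
3,1,1,3,2,0
step 3: 3,3,3,0,3,0
3,2,2,0,2,3
3,2,3,1,1,3
3,1,2,0,3,0
step 4: 3,3,3,0,3,0
3,2,2,0,2,3
3,2,3,1,1,3
3,1,2,1,3,0
step 5: 3,3,3,0,3,0
3,2,2,0,2,3
3,2,3,1,1,3
3,1,2,2,3,0
step 6: 3,3,3,0,3,0
3,2,2,0,2,3
3,2,3,1,1,3
3,1,2,3,3,0
step 7: 3,3,3,0,3,0
3,2,2,0,2,3
3,2,3,2,2,3
3,1,3,1,0,1
step 8: 3,3,3,0,3,0
3,2,2,0,2,3
3,2,3,2,2,3
3,1,3,2,0,1
step 9: 3,3,3,0,3,0
3,2,2,0,2,3
3,2,3,2,2,3
3,1,3,3,0,1
step 10: 3,3,3,0,3,0
3,2,3,1,2,3
3,3,1,0,3,3
3,2,1,2,1,1
step 11: 3,3,3,0,3,0
3,2,3,1,2,3
3,3,1,0,3,3
3,2,1,3,1,1
step 12: 3,3,3,0,3,0
3,2,3,1,2,3
3,3,1,1,3,3
3,2,2,0,2,1
step 13: 3,3,3,0,3,0
3,2,3,1,2,3
3,3,1,1,3,3
3,2,2,1,2,1
step 14: 3,3,3,0,3,0
3,2,3,1,2,3
3,3,1,1,3,3
3,2,2,2,2,1
step 15: 3,3,3,0,3,0
3,2,3,1,2,3
3,3,1,1,3,3
3,2,2,3,2,1
step 16: 3,3,3,0,3,0
3,2,3,1,2,3
3,3,1,2,3,3
3,2,3,0,3,1
step 17: 3,3,3,0,3,0
3,2,3,1,2,3
3,3,1,2,3,3
3,2,3,1,3,1
step 18: 3,3,3,0,3,0
3,2,3,1,2,3
3,3,1,2,3,3
3,2,3,2,3,1

55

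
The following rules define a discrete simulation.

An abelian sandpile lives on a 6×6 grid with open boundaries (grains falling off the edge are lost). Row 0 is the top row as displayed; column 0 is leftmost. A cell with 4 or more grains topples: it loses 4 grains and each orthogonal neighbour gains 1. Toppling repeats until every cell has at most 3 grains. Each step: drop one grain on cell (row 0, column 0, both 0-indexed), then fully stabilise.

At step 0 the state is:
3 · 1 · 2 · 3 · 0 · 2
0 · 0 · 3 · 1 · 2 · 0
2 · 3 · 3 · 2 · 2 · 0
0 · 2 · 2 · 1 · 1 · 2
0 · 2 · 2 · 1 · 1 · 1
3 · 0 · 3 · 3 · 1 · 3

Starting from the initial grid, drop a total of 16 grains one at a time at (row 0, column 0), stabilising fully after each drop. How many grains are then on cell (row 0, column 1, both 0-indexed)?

2

gen 0: 3 · 1 · 2 · 3 · 0 · 2
0 · 0 · 3 · 1 · 2 · 0
2 · 3 · 3 · 2 · 2 · 0
0 · 2 · 2 · 1 · 1 · 2
0 · 2 · 2 · 1 · 1 · 1
3 · 0 · 3 · 3 · 1 · 3
gen 1: 0 · 2 · 2 · 3 · 0 · 2
1 · 0 · 3 · 1 · 2 · 0
2 · 3 · 3 · 2 · 2 · 0
0 · 2 · 2 · 1 · 1 · 2
0 · 2 · 2 · 1 · 1 · 1
3 · 0 · 3 · 3 · 1 · 3
gen 2: 1 · 2 · 2 · 3 · 0 · 2
1 · 0 · 3 · 1 · 2 · 0
2 · 3 · 3 · 2 · 2 · 0
0 · 2 · 2 · 1 · 1 · 2
0 · 2 · 2 · 1 · 1 · 1
3 · 0 · 3 · 3 · 1 · 3
gen 3: 2 · 2 · 2 · 3 · 0 · 2
1 · 0 · 3 · 1 · 2 · 0
2 · 3 · 3 · 2 · 2 · 0
0 · 2 · 2 · 1 · 1 · 2
0 · 2 · 2 · 1 · 1 · 1
3 · 0 · 3 · 3 · 1 · 3
gen 4: 3 · 2 · 2 · 3 · 0 · 2
1 · 0 · 3 · 1 · 2 · 0
2 · 3 · 3 · 2 · 2 · 0
0 · 2 · 2 · 1 · 1 · 2
0 · 2 · 2 · 1 · 1 · 1
3 · 0 · 3 · 3 · 1 · 3
gen 5: 0 · 3 · 2 · 3 · 0 · 2
2 · 0 · 3 · 1 · 2 · 0
2 · 3 · 3 · 2 · 2 · 0
0 · 2 · 2 · 1 · 1 · 2
0 · 2 · 2 · 1 · 1 · 1
3 · 0 · 3 · 3 · 1 · 3
gen 6: 1 · 3 · 2 · 3 · 0 · 2
2 · 0 · 3 · 1 · 2 · 0
2 · 3 · 3 · 2 · 2 · 0
0 · 2 · 2 · 1 · 1 · 2
0 · 2 · 2 · 1 · 1 · 1
3 · 0 · 3 · 3 · 1 · 3
gen 7: 2 · 3 · 2 · 3 · 0 · 2
2 · 0 · 3 · 1 · 2 · 0
2 · 3 · 3 · 2 · 2 · 0
0 · 2 · 2 · 1 · 1 · 2
0 · 2 · 2 · 1 · 1 · 1
3 · 0 · 3 · 3 · 1 · 3
gen 8: 3 · 3 · 2 · 3 · 0 · 2
2 · 0 · 3 · 1 · 2 · 0
2 · 3 · 3 · 2 · 2 · 0
0 · 2 · 2 · 1 · 1 · 2
0 · 2 · 2 · 1 · 1 · 1
3 · 0 · 3 · 3 · 1 · 3
gen 9: 1 · 0 · 3 · 3 · 0 · 2
3 · 1 · 3 · 1 · 2 · 0
2 · 3 · 3 · 2 · 2 · 0
0 · 2 · 2 · 1 · 1 · 2
0 · 2 · 2 · 1 · 1 · 1
3 · 0 · 3 · 3 · 1 · 3
gen 10: 2 · 0 · 3 · 3 · 0 · 2
3 · 1 · 3 · 1 · 2 · 0
2 · 3 · 3 · 2 · 2 · 0
0 · 2 · 2 · 1 · 1 · 2
0 · 2 · 2 · 1 · 1 · 1
3 · 0 · 3 · 3 · 1 · 3
gen 11: 3 · 0 · 3 · 3 · 0 · 2
3 · 1 · 3 · 1 · 2 · 0
2 · 3 · 3 · 2 · 2 · 0
0 · 2 · 2 · 1 · 1 · 2
0 · 2 · 2 · 1 · 1 · 1
3 · 0 · 3 · 3 · 1 · 3
gen 12: 1 · 1 · 3 · 3 · 0 · 2
0 · 2 · 3 · 1 · 2 · 0
3 · 3 · 3 · 2 · 2 · 0
0 · 2 · 2 · 1 · 1 · 2
0 · 2 · 2 · 1 · 1 · 1
3 · 0 · 3 · 3 · 1 · 3
gen 13: 2 · 1 · 3 · 3 · 0 · 2
0 · 2 · 3 · 1 · 2 · 0
3 · 3 · 3 · 2 · 2 · 0
0 · 2 · 2 · 1 · 1 · 2
0 · 2 · 2 · 1 · 1 · 1
3 · 0 · 3 · 3 · 1 · 3
gen 14: 3 · 1 · 3 · 3 · 0 · 2
0 · 2 · 3 · 1 · 2 · 0
3 · 3 · 3 · 2 · 2 · 0
0 · 2 · 2 · 1 · 1 · 2
0 · 2 · 2 · 1 · 1 · 1
3 · 0 · 3 · 3 · 1 · 3
gen 15: 0 · 2 · 3 · 3 · 0 · 2
1 · 2 · 3 · 1 · 2 · 0
3 · 3 · 3 · 2 · 2 · 0
0 · 2 · 2 · 1 · 1 · 2
0 · 2 · 2 · 1 · 1 · 1
3 · 0 · 3 · 3 · 1 · 3
gen 16: 1 · 2 · 3 · 3 · 0 · 2
1 · 2 · 3 · 1 · 2 · 0
3 · 3 · 3 · 2 · 2 · 0
0 · 2 · 2 · 1 · 1 · 2
0 · 2 · 2 · 1 · 1 · 1
3 · 0 · 3 · 3 · 1 · 3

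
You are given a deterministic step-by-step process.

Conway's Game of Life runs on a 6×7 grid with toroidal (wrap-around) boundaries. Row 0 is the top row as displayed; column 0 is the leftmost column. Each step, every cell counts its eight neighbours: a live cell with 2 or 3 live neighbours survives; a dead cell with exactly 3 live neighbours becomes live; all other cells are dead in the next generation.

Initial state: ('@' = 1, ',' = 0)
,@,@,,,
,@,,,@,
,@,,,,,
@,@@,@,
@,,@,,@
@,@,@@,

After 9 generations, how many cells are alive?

1

gen 0: ,@,@,,,
,@,,,@,
,@,,,,,
@,@@,@,
@,,@,,@
@,@,@@,
gen 1: @@,@,@@
@@,,,,,
@@,,@,@
@,@@@,,
@,,,,,,
@,@,@@,
gen 2: ,,,@,@,
,,,,@,,
,,,,@@@
,,@@@@,
@,@,,@,
,,@@@@,
gen 3: ,,@,,@,
,,,@,,@
,,,,,,@
,@@,,,,
,,,,,,,
,@@,,@,
gen 4: ,@@@@@@
,,,,,@@
@,@,,,,
,,,,,,,
,,,,,,,
,@@,,,,
gen 5: ,@,@@,@
,,,,,,,
,,,,,,@
,,,,,,,
,,,,,,,
@@,,@@,
gen 6: ,@@@@,@
@,,,,@,
,,,,,,,
,,,,,,,
,,,,,,,
@@@@@@@
gen 7: ,,,,,,,
@@@@@@@
,,,,,,,
,,,,,,,
@@@@@@@
,,,,,,@
gen 8: ,@@@@,,
@@@@@@@
@@@@@@@
@@@@@@@
@@@@@@@
,@@@@,@
gen 9: ,,,,,,,
,,,,,,,
,,,,,,,
,,,,,,,
,,,,,,,
,,,,,,@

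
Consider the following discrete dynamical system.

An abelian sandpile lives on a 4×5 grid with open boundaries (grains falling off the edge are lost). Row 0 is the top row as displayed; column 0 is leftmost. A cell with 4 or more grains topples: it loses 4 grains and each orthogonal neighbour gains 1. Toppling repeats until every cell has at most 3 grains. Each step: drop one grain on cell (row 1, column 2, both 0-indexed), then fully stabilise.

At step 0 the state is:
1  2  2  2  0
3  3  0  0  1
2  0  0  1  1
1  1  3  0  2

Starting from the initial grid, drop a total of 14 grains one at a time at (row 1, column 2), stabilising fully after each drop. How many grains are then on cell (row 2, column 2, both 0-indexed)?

[0] 1  2  2  2  0
3  3  0  0  1
2  0  0  1  1
1  1  3  0  2
[1] 1  2  2  2  0
3  3  1  0  1
2  0  0  1  1
1  1  3  0  2
[2] 1  2  2  2  0
3  3  2  0  1
2  0  0  1  1
1  1  3  0  2
[3] 1  2  2  2  0
3  3  3  0  1
2  0  0  1  1
1  1  3  0  2
[4] 2  3  3  2  0
0  1  1  1  1
3  1  1  1  1
1  1  3  0  2
[5] 2  3  3  2  0
0  1  2  1  1
3  1  1  1  1
1  1  3  0  2
[6] 2  3  3  2  0
0  1  3  1  1
3  1  1  1  1
1  1  3  0  2
[7] 3  0  1  3  0
0  3  1  2  1
3  1  2  1  1
1  1  3  0  2
[8] 3  0  1  3  0
0  3  2  2  1
3  1  2  1  1
1  1  3  0  2
[9] 3  0  1  3  0
0  3  3  2  1
3  1  2  1  1
1  1  3  0  2
[10] 3  1  2  3  0
1  0  1  3  1
3  2  3  1  1
1  1  3  0  2
[11] 3  1  2  3  0
1  0  2  3  1
3  2  3  1  1
1  1  3  0  2
[12] 3  1  2  3  0
1  0  3  3  1
3  2  3  1  1
1  1  3  0  2
[13] 3  2  0  1  1
1  1  3  1  2
3  3  1  3  1
1  2  0  1  2
[14] 3  2  1  1  1
1  2  0  2  2
3  3  2  3  1
1  2  0  1  2

2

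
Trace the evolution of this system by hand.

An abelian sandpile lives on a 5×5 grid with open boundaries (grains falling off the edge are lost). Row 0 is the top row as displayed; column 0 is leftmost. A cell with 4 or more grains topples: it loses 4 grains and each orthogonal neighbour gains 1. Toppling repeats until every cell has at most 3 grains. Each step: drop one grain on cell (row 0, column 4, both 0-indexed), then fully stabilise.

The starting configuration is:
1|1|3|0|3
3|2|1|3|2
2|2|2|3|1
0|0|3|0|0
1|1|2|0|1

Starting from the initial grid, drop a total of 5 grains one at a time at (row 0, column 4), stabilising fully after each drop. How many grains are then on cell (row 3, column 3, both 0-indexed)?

t=0: 1|1|3|0|3
3|2|1|3|2
2|2|2|3|1
0|0|3|0|0
1|1|2|0|1
t=1: 1|1|3|1|0
3|2|1|3|3
2|2|2|3|1
0|0|3|0|0
1|1|2|0|1
t=2: 1|1|3|1|1
3|2|1|3|3
2|2|2|3|1
0|0|3|0|0
1|1|2|0|1
t=3: 1|1|3|1|2
3|2|1|3|3
2|2|2|3|1
0|0|3|0|0
1|1|2|0|1
t=4: 1|1|3|1|3
3|2|1|3|3
2|2|2|3|1
0|0|3|0|0
1|1|2|0|1
t=5: 1|1|3|3|1
3|2|2|1|1
2|2|3|0|3
0|0|3|1|0
1|1|2|0|1

1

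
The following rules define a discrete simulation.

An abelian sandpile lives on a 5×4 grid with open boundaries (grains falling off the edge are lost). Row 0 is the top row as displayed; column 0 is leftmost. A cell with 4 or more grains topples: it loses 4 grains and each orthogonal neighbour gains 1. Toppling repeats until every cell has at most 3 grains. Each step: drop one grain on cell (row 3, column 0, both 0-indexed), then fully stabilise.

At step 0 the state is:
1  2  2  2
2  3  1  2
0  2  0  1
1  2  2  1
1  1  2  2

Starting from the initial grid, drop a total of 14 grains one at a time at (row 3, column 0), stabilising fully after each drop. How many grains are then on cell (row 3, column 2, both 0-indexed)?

step 0: 1  2  2  2
2  3  1  2
0  2  0  1
1  2  2  1
1  1  2  2
step 1: 1  2  2  2
2  3  1  2
0  2  0  1
2  2  2  1
1  1  2  2
step 2: 1  2  2  2
2  3  1  2
0  2  0  1
3  2  2  1
1  1  2  2
step 3: 1  2  2  2
2  3  1  2
1  2  0  1
0  3  2  1
2  1  2  2
step 4: 1  2  2  2
2  3  1  2
1  2  0  1
1  3  2  1
2  1  2  2
step 5: 1  2  2  2
2  3  1  2
1  2  0  1
2  3  2  1
2  1  2  2
step 6: 1  2  2  2
2  3  1  2
1  2  0  1
3  3  2  1
2  1  2  2
step 7: 1  2  2  2
2  3  1  2
2  3  0  1
1  0  3  1
3  2  2  2
step 8: 1  2  2  2
2  3  1  2
2  3  0  1
2  0  3  1
3  2  2  2
step 9: 1  2  2  2
2  3  1  2
2  3  0  1
3  0  3  1
3  2  2  2
step 10: 1  2  2  2
2  3  1  2
3  3  0  1
1  1  3  1
0  3  2  2
step 11: 1  2  2  2
2  3  1  2
3  3  0  1
2  1  3  1
0  3  2  2
step 12: 1  2  2  2
2  3  1  2
3  3  0  1
3  1  3  1
0  3  2  2
step 13: 2  3  2  2
0  1  2  2
2  1  1  1
1  3  3  1
1  3  2  2
step 14: 2  3  2  2
0  1  2  2
2  1  1  1
2  3  3  1
1  3  2  2

3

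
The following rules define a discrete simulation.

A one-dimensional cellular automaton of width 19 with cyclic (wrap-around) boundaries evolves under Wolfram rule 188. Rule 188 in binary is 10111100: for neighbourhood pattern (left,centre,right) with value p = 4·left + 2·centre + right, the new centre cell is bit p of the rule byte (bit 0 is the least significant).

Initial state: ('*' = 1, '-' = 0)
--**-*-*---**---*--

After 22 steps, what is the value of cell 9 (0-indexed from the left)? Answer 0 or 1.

t=0: --**-*-*---**---*--
t=1: --*-*****--*-*--**-
t=2: --******-*-****-*-*
t=3: *-*****-******-****
t=4: -*****-******-*****
t=5: *****-******-*****-
t=6: ****-******-*****-*
t=7: ***-******-*****-**
t=8: **-******-*****-***
t=9: *-******-*****-****
t=10: -******-*****-*****
t=11: ******-*****-*****-
t=12: *****-*****-*****-*
t=13: ****-*****-*****-**
t=14: ***-*****-*****-***
t=15: **-*****-*****-****
t=16: *-*****-*****-*****
t=17: -*****-*****-******
t=18: *****-*****-******-
t=19: ****-*****-******-*
t=20: ***-*****-******-**
t=21: **-*****-******-***
t=22: *-*****-******-****

1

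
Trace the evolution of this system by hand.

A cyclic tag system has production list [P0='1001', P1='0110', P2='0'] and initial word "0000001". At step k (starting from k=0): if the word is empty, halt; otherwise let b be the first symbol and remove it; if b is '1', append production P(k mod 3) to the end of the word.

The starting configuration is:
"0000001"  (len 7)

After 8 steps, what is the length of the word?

step 0: "0000001"  (len 7)
step 1: "000001"  (len 6)
step 2: "00001"  (len 5)
step 3: "0001"  (len 4)
step 4: "001"  (len 3)
step 5: "01"  (len 2)
step 6: "1"  (len 1)
step 7: "1001"  (len 4)
step 8: "0010110"  (len 7)

7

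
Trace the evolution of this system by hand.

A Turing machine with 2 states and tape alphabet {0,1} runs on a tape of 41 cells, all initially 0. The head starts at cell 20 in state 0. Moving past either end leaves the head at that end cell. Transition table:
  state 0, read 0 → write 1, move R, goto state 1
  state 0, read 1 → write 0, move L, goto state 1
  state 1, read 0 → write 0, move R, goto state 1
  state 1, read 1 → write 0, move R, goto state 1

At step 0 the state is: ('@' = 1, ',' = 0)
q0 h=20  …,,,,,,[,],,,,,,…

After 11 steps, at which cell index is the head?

t=0: q0 h=20  …,,,,,,[,],,,,,,…
t=1: q1 h=21  …,,,,,@[,],,,,,,…
t=2: q1 h=22  …,,,,@,[,],,,,,,…
t=3: q1 h=23  …,,,@,,[,],,,,,,…
t=4: q1 h=24  …,,@,,,[,],,,,,,…
t=5: q1 h=25  …,@,,,,[,],,,,,,…
t=6: q1 h=26  …@,,,,,[,],,,,,,…
t=7: q1 h=27  …,,,,,,[,],,,,,,…
t=8: q1 h=28  …,,,,,,[,],,,,,,…
t=9: q1 h=29  …,,,,,,[,],,,,,,…
t=10: q1 h=30  …,,,,,,[,],,,,,,…
t=11: q1 h=31  …,,,,,,[,],,,,,,…

31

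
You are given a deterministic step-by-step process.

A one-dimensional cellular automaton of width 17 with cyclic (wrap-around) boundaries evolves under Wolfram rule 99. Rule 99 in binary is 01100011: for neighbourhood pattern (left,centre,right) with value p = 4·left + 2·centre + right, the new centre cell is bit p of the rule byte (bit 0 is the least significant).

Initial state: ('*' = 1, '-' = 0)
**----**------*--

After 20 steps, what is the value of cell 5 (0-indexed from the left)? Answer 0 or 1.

0

[0] **----**------*--
[1] -*-***-*-*****--*
[2] *-*--**-*----*-*-
[3] -*--*-**--***-*-*
[4] *--*-*-*-*--**-*-
[5] --*-*-*-*--*-**-*
[6] -*-*-*-*--*-*-**-
[7] *-*-*-*--*-*-*-*-
[8] -*-*-*--*-*-*-*-*
[9] *-*-*--*-*-*-*-*-
[10] -*-*--*-*-*-*-*-*
[11] *-*--*-*-*-*-*-*-
[12] -*--*-*-*-*-*-*-*
[13] *--*-*-*-*-*-*-*-
[14] --*-*-*-*-*-*-*-*
[15] -*-*-*-*-*-*-*-*-
[16] *-*-*-*-*-*-*-*--
[17] -*-*-*-*-*-*-*--*
[18] *-*-*-*-*-*-*--*-
[19] -*-*-*-*-*-*--*-*
[20] *-*-*-*-*-*--*-*-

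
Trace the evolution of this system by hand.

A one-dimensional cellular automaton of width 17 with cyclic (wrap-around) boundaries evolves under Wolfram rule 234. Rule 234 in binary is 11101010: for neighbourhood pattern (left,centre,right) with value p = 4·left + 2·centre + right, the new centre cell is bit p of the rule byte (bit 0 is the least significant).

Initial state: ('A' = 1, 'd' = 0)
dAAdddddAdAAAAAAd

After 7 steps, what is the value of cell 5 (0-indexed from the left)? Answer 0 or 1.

1

step 0: dAAdddddAdAAAAAAd
step 1: AAAddddAdAAAAAAAd
step 2: AAAdddAdAAAAAAAAA
step 3: AAAddAdAAAAAAAAAA
step 4: AAAdAdAAAAAAAAAAA
step 5: AAAAdAAAAAAAAAAAA
step 6: AAAAAAAAAAAAAAAAA
step 7: AAAAAAAAAAAAAAAAA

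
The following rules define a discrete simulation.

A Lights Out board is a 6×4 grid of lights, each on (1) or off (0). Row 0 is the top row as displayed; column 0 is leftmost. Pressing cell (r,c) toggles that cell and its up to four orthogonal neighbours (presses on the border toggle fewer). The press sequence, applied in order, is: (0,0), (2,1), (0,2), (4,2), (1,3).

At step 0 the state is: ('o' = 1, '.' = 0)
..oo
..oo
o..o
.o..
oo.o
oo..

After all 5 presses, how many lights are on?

[0] ..oo
..oo
o..o
.o..
oo.o
oo..
[1] oooo
o.oo
o..o
.o..
oo.o
oo..
[2] oooo
oooo
.ooo
....
oo.o
oo..
[3] o...
oo.o
.ooo
....
oo.o
oo..
[4] o...
oo.o
.ooo
..o.
o.o.
ooo.
[5] o..o
ooo.
.oo.
..o.
o.o.
ooo.

13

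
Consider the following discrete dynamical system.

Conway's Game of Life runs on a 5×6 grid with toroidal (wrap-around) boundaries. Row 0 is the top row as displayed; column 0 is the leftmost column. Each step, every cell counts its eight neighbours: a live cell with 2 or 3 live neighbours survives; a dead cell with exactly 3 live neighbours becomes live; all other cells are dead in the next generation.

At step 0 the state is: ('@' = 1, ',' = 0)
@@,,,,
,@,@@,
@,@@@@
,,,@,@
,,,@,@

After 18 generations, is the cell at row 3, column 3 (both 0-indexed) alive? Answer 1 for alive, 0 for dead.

0

t=0: @@,,,,
,@,@@,
@,@@@@
,,,@,@
,,,@,@
t=1: @@,@,@
,,,,,,
@@,,,,
,,,,,,
,,@,,@
t=2: @@@,@@
,,@,,@
,,,,,,
@@,,,,
,@@,@@
t=3: ,,,,,,
,,@@@@
@@,,,,
@@@,,@
,,,,@,
t=4: ,,,,,@
@@@@@@
,,,,,,
,,@,,@
@@,,,@
t=5: ,,,@,,
@@@@@@
,,,,,,
,@,,,@
,@,,@@
t=6: ,,,,,,
@@@@@@
,,,@,,
,,,,@@
,,@,@@
t=7: ,,,,,,
@@@@@@
,@,,,,
,,,,,@
,,,@@@
t=8: ,@,,,,
@@@@@@
,@,@,,
@,,,,@
,,,,@@
t=9: ,@,,,,
,,,@@@
,,,@,,
@,,,,@
,,,,@@
t=10: @,,@,,
,,@@@,
@,,@,,
@,,,,@
,,,,@@
t=11: ,,@,,,
,@@,@@
@@@@,,
@,,,,,
,,,,@,
t=12: ,@@,@@
,,,,@@
,,,@@,
@,@@,@
,,,,,,
t=13: @,,@@@
@,@,,,
@,@,,,
,,@@,@
,,,,,,
t=14: @@,@@@
@,@,@,
@,@,,@
,@@@,,
@,@,,,
t=15: ,,,,@,
,,@,,,
@,,,@@
,,,@,@
,,,,,,
t=16: ,,,,,,
,,,@@,
@,,@@@
@,,,,@
,,,,@,
t=17: ,,,@@,
,,,@,,
@,,@,,
@,,@,,
,,,,,@
t=18: ,,,@@,
,,@@,,
,,@@@,
@,,,@@
,,,@,@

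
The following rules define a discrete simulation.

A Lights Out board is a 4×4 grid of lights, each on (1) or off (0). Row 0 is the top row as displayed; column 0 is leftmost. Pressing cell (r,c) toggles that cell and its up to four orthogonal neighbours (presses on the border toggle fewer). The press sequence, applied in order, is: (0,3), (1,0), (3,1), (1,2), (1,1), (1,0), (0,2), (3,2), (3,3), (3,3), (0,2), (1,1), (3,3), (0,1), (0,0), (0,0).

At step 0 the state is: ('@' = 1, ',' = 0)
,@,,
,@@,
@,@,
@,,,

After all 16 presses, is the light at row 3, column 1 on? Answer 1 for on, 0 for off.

k=0  ,@,,
,@@,
@,@,
@,,,
k=1  ,@@@
,@@@
@,@,
@,,,
k=2  @@@@
@,@@
,,@,
@,,,
k=3  @@@@
@,@@
,@@,
,@@,
k=4  @@,@
@@,,
,@,,
,@@,
k=5  @,,@
,,@,
,,,,
,@@,
k=6  ,,,@
@@@,
@,,,
,@@,
k=7  ,@@,
@@,,
@,,,
,@@,
k=8  ,@@,
@@,,
@,@,
,,,@
k=9  ,@@,
@@,,
@,@@
,,@,
k=10  ,@@,
@@,,
@,@,
,,,@
k=11  ,,,@
@@@,
@,@,
,,,@
k=12  ,@,@
,,,,
@@@,
,,,@
k=13  ,@,@
,,,,
@@@@
,,@,
k=14  @,@@
,@,,
@@@@
,,@,
k=15  ,@@@
@@,,
@@@@
,,@,
k=16  @,@@
,@,,
@@@@
,,@,

0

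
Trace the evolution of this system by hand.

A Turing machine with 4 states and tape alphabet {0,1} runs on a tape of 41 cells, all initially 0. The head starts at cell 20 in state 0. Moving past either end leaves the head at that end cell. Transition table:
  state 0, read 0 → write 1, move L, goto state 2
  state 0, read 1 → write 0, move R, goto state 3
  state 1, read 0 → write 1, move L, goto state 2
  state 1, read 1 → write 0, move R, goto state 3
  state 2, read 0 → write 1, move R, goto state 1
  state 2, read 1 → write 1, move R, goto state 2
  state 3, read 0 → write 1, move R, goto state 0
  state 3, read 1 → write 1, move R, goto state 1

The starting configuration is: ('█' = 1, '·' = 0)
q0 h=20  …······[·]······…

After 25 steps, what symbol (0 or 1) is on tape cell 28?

1

gen 0: q0 h=20  …······[·]······…
gen 1: q2 h=19  …······[·]█·····…
gen 2: q1 h=20  …·····█[█]······…
gen 3: q3 h=21  …····█·[·]······…
gen 4: q0 h=22  …···█·█[·]······…
gen 5: q2 h=21  …····█·[█]█·····…
gen 6: q2 h=22  …···█·█[█]······…
gen 7: q2 h=23  …··█·██[·]······…
gen 8: q1 h=24  …·█·███[·]······…
gen 9: q2 h=23  …··█·██[█]█·····…
gen 10: q2 h=24  …·█·███[█]······…
gen 11: q2 h=25  …█·████[·]······…
gen 12: q1 h=26  …·█████[·]······…
gen 13: q2 h=25  …█·████[█]█·····…
gen 14: q2 h=26  …·█████[█]······…
gen 15: q2 h=27  …██████[·]······…
gen 16: q1 h=28  …██████[·]······…
gen 17: q2 h=27  …██████[█]█·····…
gen 18: q2 h=28  …██████[█]······…
gen 19: q2 h=29  …██████[·]······…
gen 20: q1 h=30  …██████[·]······…
gen 21: q2 h=29  …██████[█]█·····…
gen 22: q2 h=30  …██████[█]······…
gen 23: q2 h=31  …██████[·]······…
gen 24: q1 h=32  …██████[·]······…
gen 25: q2 h=31  …██████[█]█·····…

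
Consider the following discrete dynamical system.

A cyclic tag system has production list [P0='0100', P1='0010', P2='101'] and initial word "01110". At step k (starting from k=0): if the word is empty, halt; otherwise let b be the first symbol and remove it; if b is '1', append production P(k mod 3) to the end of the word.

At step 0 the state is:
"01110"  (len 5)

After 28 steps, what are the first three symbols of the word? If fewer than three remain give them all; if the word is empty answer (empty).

k=0  "01110"  (len 5)
k=1  "1110"  (len 4)
k=2  "1100010"  (len 7)
k=3  "100010101"  (len 9)
k=4  "000101010100"  (len 12)
k=5  "00101010100"  (len 11)
k=6  "0101010100"  (len 10)
k=7  "101010100"  (len 9)
k=8  "010101000010"  (len 12)
k=9  "10101000010"  (len 11)
k=10  "01010000100100"  (len 14)
k=11  "1010000100100"  (len 13)
k=12  "010000100100101"  (len 15)
k=13  "10000100100101"  (len 14)
k=14  "00001001001010010"  (len 17)
k=15  "0001001001010010"  (len 16)
k=16  "001001001010010"  (len 15)
k=17  "01001001010010"  (len 14)
k=18  "1001001010010"  (len 13)
k=19  "0010010100100100"  (len 16)
k=20  "010010100100100"  (len 15)
k=21  "10010100100100"  (len 14)
k=22  "00101001001000100"  (len 17)
k=23  "0101001001000100"  (len 16)
k=24  "101001001000100"  (len 15)
k=25  "010010010001000100"  (len 18)
k=26  "10010010001000100"  (len 17)
k=27  "0010010001000100101"  (len 19)
k=28  "010010001000100101"  (len 18)

010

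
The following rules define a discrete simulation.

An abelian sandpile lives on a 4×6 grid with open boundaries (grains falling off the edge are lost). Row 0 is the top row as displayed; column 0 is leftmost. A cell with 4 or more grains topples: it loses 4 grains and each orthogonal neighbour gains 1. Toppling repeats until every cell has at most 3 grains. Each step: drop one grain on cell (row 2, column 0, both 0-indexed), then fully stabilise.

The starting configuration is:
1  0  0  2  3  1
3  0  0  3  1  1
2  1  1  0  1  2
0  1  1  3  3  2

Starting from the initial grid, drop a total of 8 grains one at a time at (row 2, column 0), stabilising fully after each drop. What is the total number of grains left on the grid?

37

gen 0: 1  0  0  2  3  1
3  0  0  3  1  1
2  1  1  0  1  2
0  1  1  3  3  2
gen 1: 1  0  0  2  3  1
3  0  0  3  1  1
3  1  1  0  1  2
0  1  1  3  3  2
gen 2: 2  0  0  2  3  1
0  1  0  3  1  1
1  2  1  0  1  2
1  1  1  3  3  2
gen 3: 2  0  0  2  3  1
0  1  0  3  1  1
2  2  1  0  1  2
1  1  1  3  3  2
gen 4: 2  0  0  2  3  1
0  1  0  3  1  1
3  2  1  0  1  2
1  1  1  3  3  2
gen 5: 2  0  0  2  3  1
1  1  0  3  1  1
0  3  1  0  1  2
2  1  1  3  3  2
gen 6: 2  0  0  2  3  1
1  1  0  3  1  1
1  3  1  0  1  2
2  1  1  3  3  2
gen 7: 2  0  0  2  3  1
1  1  0  3  1  1
2  3  1  0  1  2
2  1  1  3  3  2
gen 8: 2  0  0  2  3  1
1  1  0  3  1  1
3  3  1  0  1  2
2  1  1  3  3  2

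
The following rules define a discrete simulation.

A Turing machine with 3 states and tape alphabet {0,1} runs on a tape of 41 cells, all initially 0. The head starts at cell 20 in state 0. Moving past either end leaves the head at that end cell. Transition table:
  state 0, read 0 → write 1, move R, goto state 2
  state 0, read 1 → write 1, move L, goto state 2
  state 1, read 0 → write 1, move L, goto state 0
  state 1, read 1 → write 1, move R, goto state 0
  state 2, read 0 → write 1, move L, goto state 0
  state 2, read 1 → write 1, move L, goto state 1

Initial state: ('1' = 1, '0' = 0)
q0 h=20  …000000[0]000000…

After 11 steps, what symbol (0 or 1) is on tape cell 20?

[0] q0 h=20  …000000[0]000000…
[1] q2 h=21  …000001[0]000000…
[2] q0 h=20  …000000[1]100000…
[3] q2 h=19  …000000[0]110000…
[4] q0 h=18  …000000[0]111000…
[5] q2 h=19  …000001[1]110000…
[6] q1 h=18  …000000[1]111000…
[7] q0 h=19  …000001[1]110000…
[8] q2 h=18  …000000[1]111000…
[9] q1 h=17  …000000[0]111100…
[10] q0 h=16  …000000[0]111110…
[11] q2 h=17  …000001[1]111100…

1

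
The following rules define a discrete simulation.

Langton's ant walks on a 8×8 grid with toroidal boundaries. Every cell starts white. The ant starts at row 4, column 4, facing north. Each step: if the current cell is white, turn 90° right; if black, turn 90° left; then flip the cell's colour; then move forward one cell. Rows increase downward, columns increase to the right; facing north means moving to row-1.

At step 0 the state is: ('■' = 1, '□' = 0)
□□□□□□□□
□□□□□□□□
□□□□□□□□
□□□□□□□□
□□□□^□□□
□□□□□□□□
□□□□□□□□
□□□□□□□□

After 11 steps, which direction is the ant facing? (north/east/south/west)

west

gen 0: □□□□□□□□
□□□□□□□□
□□□□□□□□
□□□□□□□□
□□□□^□□□
□□□□□□□□
□□□□□□□□
□□□□□□□□
gen 1: □□□□□□□□
□□□□□□□□
□□□□□□□□
□□□□□□□□
□□□□■>□□
□□□□□□□□
□□□□□□□□
□□□□□□□□
gen 2: □□□□□□□□
□□□□□□□□
□□□□□□□□
□□□□□□□□
□□□□■■□□
□□□□□v□□
□□□□□□□□
□□□□□□□□
gen 3: □□□□□□□□
□□□□□□□□
□□□□□□□□
□□□□□□□□
□□□□■■□□
□□□□<■□□
□□□□□□□□
□□□□□□□□
gen 4: □□□□□□□□
□□□□□□□□
□□□□□□□□
□□□□□□□□
□□□□^■□□
□□□□■■□□
□□□□□□□□
□□□□□□□□
gen 5: □□□□□□□□
□□□□□□□□
□□□□□□□□
□□□□□□□□
□□□<□■□□
□□□□■■□□
□□□□□□□□
□□□□□□□□
gen 6: □□□□□□□□
□□□□□□□□
□□□□□□□□
□□□^□□□□
□□□■□■□□
□□□□■■□□
□□□□□□□□
□□□□□□□□
gen 7: □□□□□□□□
□□□□□□□□
□□□□□□□□
□□□■>□□□
□□□■□■□□
□□□□■■□□
□□□□□□□□
□□□□□□□□
gen 8: □□□□□□□□
□□□□□□□□
□□□□□□□□
□□□■■□□□
□□□■v■□□
□□□□■■□□
□□□□□□□□
□□□□□□□□
gen 9: □□□□□□□□
□□□□□□□□
□□□□□□□□
□□□■■□□□
□□□<■■□□
□□□□■■□□
□□□□□□□□
□□□□□□□□
gen 10: □□□□□□□□
□□□□□□□□
□□□□□□□□
□□□■■□□□
□□□□■■□□
□□□v■■□□
□□□□□□□□
□□□□□□□□
gen 11: □□□□□□□□
□□□□□□□□
□□□□□□□□
□□□■■□□□
□□□□■■□□
□□<■■■□□
□□□□□□□□
□□□□□□□□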